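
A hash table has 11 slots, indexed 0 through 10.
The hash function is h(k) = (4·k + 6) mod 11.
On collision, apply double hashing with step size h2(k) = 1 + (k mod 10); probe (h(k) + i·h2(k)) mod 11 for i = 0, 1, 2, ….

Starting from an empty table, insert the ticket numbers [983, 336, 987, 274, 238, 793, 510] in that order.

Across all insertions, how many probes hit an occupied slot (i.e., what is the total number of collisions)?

Insert 983: h=0, slot 0 empty → index 0.
Insert 336: h=8, slot 8 empty → index 8.
Insert 987: h=5, slot 5 empty → index 5.
Insert 274: h=2, slot 2 empty → index 2.
Insert 238: h=1, slot 1 empty → index 1.
Insert 793: h=10, slot 10 empty → index 10.
Insert 510: h=0, h2=1, slots 0,1,2 occupied → index 3.
Table: [983, 238, 274, 510, _, 987, _, _, 336, _, 793]

3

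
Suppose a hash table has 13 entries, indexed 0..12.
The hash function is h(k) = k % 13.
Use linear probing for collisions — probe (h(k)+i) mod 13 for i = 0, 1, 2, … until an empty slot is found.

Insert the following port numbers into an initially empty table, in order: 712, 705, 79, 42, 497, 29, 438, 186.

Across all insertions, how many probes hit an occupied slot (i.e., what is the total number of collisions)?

Insert 712: h=10, slot 10 empty => index 10.
Insert 705: h=3, slot 3 empty => index 3.
Insert 79: h=1, slot 1 empty => index 1.
Insert 42: h=3, slot 3 occupied => index 4.
Insert 497: h=3, slots 3,4 occupied => index 5.
Insert 29: h=3, slots 3,4,5 occupied => index 6.
Insert 438: h=9, slot 9 empty => index 9.
Insert 186: h=4, slots 4,5,6 occupied => index 7.
Table: [., 79, ., 705, 42, 497, 29, 186, ., 438, 712, ., .]

9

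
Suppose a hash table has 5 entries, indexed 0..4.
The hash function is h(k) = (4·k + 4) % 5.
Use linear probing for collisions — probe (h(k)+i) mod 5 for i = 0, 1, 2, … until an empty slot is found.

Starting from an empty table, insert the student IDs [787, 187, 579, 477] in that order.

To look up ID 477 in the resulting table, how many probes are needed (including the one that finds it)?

Insert 787: h=2, slot 2 empty -> index 2.
Insert 187: h=2, slot 2 occupied -> index 3.
Insert 579: h=0, slot 0 empty -> index 0.
Insert 477: h=2, slots 2,3 occupied -> index 4.
Table: [579, ., 787, 187, 477]
Lookup 477: h=2, probe 2,3,4 → found at 4.

3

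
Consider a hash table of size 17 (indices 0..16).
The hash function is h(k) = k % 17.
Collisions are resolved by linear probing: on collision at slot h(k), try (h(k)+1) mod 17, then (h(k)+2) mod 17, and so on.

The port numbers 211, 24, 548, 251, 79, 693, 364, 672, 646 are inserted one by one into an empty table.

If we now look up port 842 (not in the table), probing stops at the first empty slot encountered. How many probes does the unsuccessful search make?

4

Insert 211: h=7, slot 7 empty => index 7.
Insert 24: h=7, slot 7 occupied => index 8.
Insert 548: h=4, slot 4 empty => index 4.
Insert 251: h=13, slot 13 empty => index 13.
Insert 79: h=11, slot 11 empty => index 11.
Insert 693: h=13, slot 13 occupied => index 14.
Insert 364: h=7, slots 7,8 occupied => index 9.
Insert 672: h=9, slot 9 occupied => index 10.
Insert 646: h=0, slot 0 empty => index 0.
Table: [646, ., ., ., 548, ., ., 211, 24, 364, 672, 79, ., 251, 693, ., .]
Lookup 842: h=9, probe 9,10,11,12 → slot 12 empty, not found.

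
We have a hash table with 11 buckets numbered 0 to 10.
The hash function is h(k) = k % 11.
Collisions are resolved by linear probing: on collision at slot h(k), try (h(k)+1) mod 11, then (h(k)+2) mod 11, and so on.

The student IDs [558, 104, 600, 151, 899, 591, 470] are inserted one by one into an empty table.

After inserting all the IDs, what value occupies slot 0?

591

Insert 558: h=8, slot 8 empty => index 8.
Insert 104: h=5, slot 5 empty => index 5.
Insert 600: h=6, slot 6 empty => index 6.
Insert 151: h=8, slot 8 occupied => index 9.
Insert 899: h=8, slots 8,9 occupied => index 10.
Insert 591: h=8, slots 8,9,10 occupied => index 0.
Insert 470: h=8, slots 8,9,10,0 occupied => index 1.
Table: [591, 470, ., ., ., 104, 600, ., 558, 151, 899]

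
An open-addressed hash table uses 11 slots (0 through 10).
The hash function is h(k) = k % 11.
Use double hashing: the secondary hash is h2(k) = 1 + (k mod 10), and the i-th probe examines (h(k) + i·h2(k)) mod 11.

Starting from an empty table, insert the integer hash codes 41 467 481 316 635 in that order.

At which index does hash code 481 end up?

10

41: h=8 -> slot 8
467: h=5 -> slot 5
481: h=8, h2=2, probe 8,10 -> slot 10
316: h=8, h2=7, probe 8,4 -> slot 4
635: h=8, h2=6, probe 8,3 -> slot 3
Table: [., ., ., 635, 316, 467, ., ., 41, ., 481]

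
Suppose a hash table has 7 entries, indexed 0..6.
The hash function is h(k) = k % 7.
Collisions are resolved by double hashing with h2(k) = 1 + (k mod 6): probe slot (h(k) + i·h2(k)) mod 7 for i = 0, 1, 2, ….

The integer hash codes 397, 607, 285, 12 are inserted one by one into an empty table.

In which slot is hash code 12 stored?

397: h=5 => slot 5
607: h=5, h2=2, probe 5,0 => slot 0
285: h=5, h2=4, probe 5,2 => slot 2
12: h=5, h2=1, probe 5,6 => slot 6
Table: [607, _, 285, _, _, 397, 12]

6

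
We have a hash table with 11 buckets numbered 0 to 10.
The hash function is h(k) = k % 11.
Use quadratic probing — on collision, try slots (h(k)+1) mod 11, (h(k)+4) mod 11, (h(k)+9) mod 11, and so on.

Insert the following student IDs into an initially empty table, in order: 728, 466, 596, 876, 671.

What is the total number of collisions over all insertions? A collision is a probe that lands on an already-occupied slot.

1

728: h=2 => slot 2
466: h=4 => slot 4
596: h=2, probe 2,3 => slot 3
876: h=7 => slot 7
671: h=0 => slot 0
Table: [671, _, 728, 596, 466, _, _, 876, _, _, _]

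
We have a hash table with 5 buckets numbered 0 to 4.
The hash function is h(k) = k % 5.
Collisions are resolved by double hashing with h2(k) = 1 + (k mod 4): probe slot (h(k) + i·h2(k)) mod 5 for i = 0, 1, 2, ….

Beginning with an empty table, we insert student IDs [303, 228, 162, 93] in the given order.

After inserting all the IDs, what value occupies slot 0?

Insert 303: h=3, slot 3 empty => index 3.
Insert 228: h=3, h2=1, slot 3 occupied => index 4.
Insert 162: h=2, slot 2 empty => index 2.
Insert 93: h=3, h2=2, slot 3 occupied => index 0.
Table: [93, -, 162, 303, 228]

93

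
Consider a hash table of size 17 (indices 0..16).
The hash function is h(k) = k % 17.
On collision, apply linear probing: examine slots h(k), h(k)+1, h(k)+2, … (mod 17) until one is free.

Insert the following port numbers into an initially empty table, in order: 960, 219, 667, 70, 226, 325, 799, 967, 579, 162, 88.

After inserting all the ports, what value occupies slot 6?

88

Insert 960: h=8, slot 8 empty -> index 8.
Insert 219: h=15, slot 15 empty -> index 15.
Insert 667: h=4, slot 4 empty -> index 4.
Insert 70: h=2, slot 2 empty -> index 2.
Insert 226: h=5, slot 5 empty -> index 5.
Insert 325: h=2, slot 2 occupied -> index 3.
Insert 799: h=0, slot 0 empty -> index 0.
Insert 967: h=15, slot 15 occupied -> index 16.
Insert 579: h=1, slot 1 empty -> index 1.
Insert 162: h=9, slot 9 empty -> index 9.
Insert 88: h=3, slots 3,4,5 occupied -> index 6.
Table: [799, 579, 70, 325, 667, 226, 88, ∅, 960, 162, ∅, ∅, ∅, ∅, ∅, 219, 967]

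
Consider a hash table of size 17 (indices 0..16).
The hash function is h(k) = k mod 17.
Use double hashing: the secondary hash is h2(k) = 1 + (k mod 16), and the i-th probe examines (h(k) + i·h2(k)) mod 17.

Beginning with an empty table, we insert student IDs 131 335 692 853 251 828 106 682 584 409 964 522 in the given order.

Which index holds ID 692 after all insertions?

0

131: h=12 -> slot 12
335: h=12, h2=16, probe 12,11 -> slot 11
692: h=12, h2=5, probe 12,0 -> slot 0
853: h=3 -> slot 3
251: h=13 -> slot 13
828: h=12, h2=13, probe 12,8 -> slot 8
106: h=4 -> slot 4
682: h=2 -> slot 2
584: h=6 -> slot 6
409: h=1 -> slot 1
964: h=12, h2=5, probe 12,0,5 -> slot 5
522: h=12, h2=11, probe 12,6,0,11,5,16 -> slot 16
Table: [692, 409, 682, 853, 106, 964, 584, -, 828, -, -, 335, 131, 251, -, -, 522]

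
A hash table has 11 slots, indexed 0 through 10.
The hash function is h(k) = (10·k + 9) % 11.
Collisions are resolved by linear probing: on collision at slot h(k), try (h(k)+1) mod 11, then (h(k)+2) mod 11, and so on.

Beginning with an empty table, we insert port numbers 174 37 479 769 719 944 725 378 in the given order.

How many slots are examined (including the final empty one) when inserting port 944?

2

174: h=0 → slot 0
37: h=5 → slot 5
479: h=3 → slot 3
769: h=10 → slot 10
719: h=5, probe 5,6 → slot 6
944: h=0, probe 0,1 → slot 1
725: h=10, probe 10,0,1,2 → slot 2
378: h=5, probe 5,6,7 → slot 7
Table: [174, 944, 725, 479, _, 37, 719, 378, _, _, 769]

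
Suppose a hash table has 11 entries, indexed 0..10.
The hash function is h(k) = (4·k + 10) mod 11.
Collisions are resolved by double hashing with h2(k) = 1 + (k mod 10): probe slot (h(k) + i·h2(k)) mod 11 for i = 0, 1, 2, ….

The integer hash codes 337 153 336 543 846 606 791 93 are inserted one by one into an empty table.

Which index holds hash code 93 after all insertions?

337 hashes to 5; slot 5 is free => place at 5.
153 hashes to 6; slot 6 is free => place at 6.
336 hashes to 1; slot 1 is free => place at 1.
543 hashes to 4; slot 4 is free => place at 4.
846 hashes to 6, h2=7; 6 taken => place at 2.
606 hashes to 3; slot 3 is free => place at 3.
791 hashes to 6, h2=2; 6 taken => place at 8.
93 hashes to 8, h2=4; 8,1,5 taken => place at 9.
Table: [_, 336, 846, 606, 543, 337, 153, _, 791, 93, _]

9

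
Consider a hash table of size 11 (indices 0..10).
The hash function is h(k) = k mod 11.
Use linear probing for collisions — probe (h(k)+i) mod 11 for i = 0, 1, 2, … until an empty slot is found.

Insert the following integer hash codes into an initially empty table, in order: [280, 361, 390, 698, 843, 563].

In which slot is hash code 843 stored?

280 hashes to 5; slot 5 is free → place at 5.
361 hashes to 9; slot 9 is free → place at 9.
390 hashes to 5; 5 taken → place at 6.
698 hashes to 5; 5,6 taken → place at 7.
843 hashes to 7; 7 taken → place at 8.
563 hashes to 2; slot 2 is free → place at 2.
Table: [., ., 563, ., ., 280, 390, 698, 843, 361, .]

8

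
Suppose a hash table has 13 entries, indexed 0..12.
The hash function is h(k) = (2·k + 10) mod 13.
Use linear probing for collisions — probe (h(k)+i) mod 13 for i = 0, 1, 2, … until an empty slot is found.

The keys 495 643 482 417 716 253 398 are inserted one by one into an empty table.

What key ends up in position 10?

253

Insert 495: h=12, slot 12 empty => index 12.
Insert 643: h=9, slot 9 empty => index 9.
Insert 482: h=12, slot 12 occupied => index 0.
Insert 417: h=12, slots 12,0 occupied => index 1.
Insert 716: h=12, slots 12,0,1 occupied => index 2.
Insert 253: h=9, slot 9 occupied => index 10.
Insert 398: h=0, slots 0,1,2 occupied => index 3.
Table: [482, 417, 716, 398, ., ., ., ., ., 643, 253, ., 495]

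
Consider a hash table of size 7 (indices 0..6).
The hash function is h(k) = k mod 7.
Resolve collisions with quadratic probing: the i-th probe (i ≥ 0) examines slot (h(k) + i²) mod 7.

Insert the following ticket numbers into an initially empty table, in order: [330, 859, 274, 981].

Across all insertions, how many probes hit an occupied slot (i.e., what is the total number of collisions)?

4

330: h=1 → slot 1
859: h=5 → slot 5
274: h=1, probe 1,2 → slot 2
981: h=1, probe 1,2,5,3 → slot 3
Table: [_, 330, 274, 981, _, 859, _]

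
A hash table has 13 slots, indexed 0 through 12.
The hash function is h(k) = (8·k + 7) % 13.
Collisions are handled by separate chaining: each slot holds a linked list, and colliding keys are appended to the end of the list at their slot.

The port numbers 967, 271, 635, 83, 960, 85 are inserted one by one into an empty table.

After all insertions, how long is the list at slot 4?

3

Insert 967: h=8, bucket 8 empty → new chain.
Insert 271: h=4, bucket 4 empty → new chain.
Insert 635: h=4, bucket 4 nonempty → append to chain.
Insert 83: h=8, bucket 8 nonempty → append to chain.
Insert 960: h=4, bucket 4 nonempty → append to chain.
Insert 85: h=11, bucket 11 empty → new chain.
Final buckets:
0: ∅
1: ∅
2: ∅
3: ∅
4: 271 -> 635 -> 960
5: ∅
6: ∅
7: ∅
8: 967 -> 83
9: ∅
10: ∅
11: 85
12: ∅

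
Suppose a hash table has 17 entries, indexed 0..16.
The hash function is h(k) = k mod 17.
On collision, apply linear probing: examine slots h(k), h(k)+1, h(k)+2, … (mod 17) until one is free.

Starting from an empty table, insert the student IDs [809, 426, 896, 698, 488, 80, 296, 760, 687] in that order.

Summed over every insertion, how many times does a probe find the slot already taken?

8

809 hashes to 10; slot 10 is free → place at 10.
426 hashes to 1; slot 1 is free → place at 1.
896 hashes to 12; slot 12 is free → place at 12.
698 hashes to 1; 1 taken → place at 2.
488 hashes to 12; 12 taken → place at 13.
80 hashes to 12; 12,13 taken → place at 14.
296 hashes to 7; slot 7 is free → place at 7.
760 hashes to 12; 12,13,14 taken → place at 15.
687 hashes to 7; 7 taken → place at 8.
Table: [—, 426, 698, —, —, —, —, 296, 687, —, 809, —, 896, 488, 80, 760, —]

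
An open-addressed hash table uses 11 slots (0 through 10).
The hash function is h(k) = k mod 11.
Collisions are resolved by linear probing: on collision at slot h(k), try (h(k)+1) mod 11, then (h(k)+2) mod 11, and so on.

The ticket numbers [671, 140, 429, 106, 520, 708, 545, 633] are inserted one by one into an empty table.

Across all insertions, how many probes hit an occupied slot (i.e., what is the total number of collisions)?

4

671 hashes to 0; slot 0 is free => place at 0.
140 hashes to 8; slot 8 is free => place at 8.
429 hashes to 0; 0 taken => place at 1.
106 hashes to 7; slot 7 is free => place at 7.
520 hashes to 3; slot 3 is free => place at 3.
708 hashes to 4; slot 4 is free => place at 4.
545 hashes to 6; slot 6 is free => place at 6.
633 hashes to 6; 6,7,8 taken => place at 9.
Table: [671, 429, ., 520, 708, ., 545, 106, 140, 633, .]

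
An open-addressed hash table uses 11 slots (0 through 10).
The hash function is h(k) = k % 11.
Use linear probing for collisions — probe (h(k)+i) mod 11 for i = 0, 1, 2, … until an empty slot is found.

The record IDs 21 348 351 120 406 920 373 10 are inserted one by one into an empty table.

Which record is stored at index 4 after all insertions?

21 hashes to 10; slot 10 is free -> place at 10.
348 hashes to 7; slot 7 is free -> place at 7.
351 hashes to 10; 10 taken -> place at 0.
120 hashes to 10; 10,0 taken -> place at 1.
406 hashes to 10; 10,0,1 taken -> place at 2.
920 hashes to 7; 7 taken -> place at 8.
373 hashes to 10; 10,0,1,2 taken -> place at 3.
10 hashes to 10; 10,0,1,2,3 taken -> place at 4.
Table: [351, 120, 406, 373, 10, ∅, ∅, 348, 920, ∅, 21]

10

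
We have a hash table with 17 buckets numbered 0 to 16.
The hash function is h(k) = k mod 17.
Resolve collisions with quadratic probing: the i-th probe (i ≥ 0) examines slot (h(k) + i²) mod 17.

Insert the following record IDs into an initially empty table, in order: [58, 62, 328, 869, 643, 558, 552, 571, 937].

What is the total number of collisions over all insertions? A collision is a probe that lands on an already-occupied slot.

2

58 hashes to 7; slot 7 is free → place at 7.
62 hashes to 11; slot 11 is free → place at 11.
328 hashes to 5; slot 5 is free → place at 5.
869 hashes to 2; slot 2 is free → place at 2.
643 hashes to 14; slot 14 is free → place at 14.
558 hashes to 14; 14 taken → place at 15.
552 hashes to 8; slot 8 is free → place at 8.
571 hashes to 10; slot 10 is free → place at 10.
937 hashes to 2; 2 taken → place at 3.
Table: [_, _, 869, 937, _, 328, _, 58, 552, _, 571, 62, _, _, 643, 558, _]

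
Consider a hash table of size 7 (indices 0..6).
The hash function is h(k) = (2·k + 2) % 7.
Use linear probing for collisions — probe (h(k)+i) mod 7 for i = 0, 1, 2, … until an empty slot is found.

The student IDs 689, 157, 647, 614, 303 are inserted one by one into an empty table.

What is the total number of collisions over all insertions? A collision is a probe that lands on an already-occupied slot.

3

Insert 689: h=1, slot 1 empty → index 1.
Insert 157: h=1, slot 1 occupied → index 2.
Insert 647: h=1, slots 1,2 occupied → index 3.
Insert 614: h=5, slot 5 empty → index 5.
Insert 303: h=6, slot 6 empty → index 6.
Table: [-, 689, 157, 647, -, 614, 303]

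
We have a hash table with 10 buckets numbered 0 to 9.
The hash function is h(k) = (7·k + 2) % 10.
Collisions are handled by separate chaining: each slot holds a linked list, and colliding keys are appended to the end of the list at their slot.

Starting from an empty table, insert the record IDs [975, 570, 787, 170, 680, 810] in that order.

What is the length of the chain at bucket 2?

975 -> bucket 7
570 -> bucket 2
787 -> bucket 1
170 -> bucket 2 (collision)
680 -> bucket 2 (collision)
810 -> bucket 2 (collision)
Final buckets:
0: —
1: 787
2: 570 -> 170 -> 680 -> 810
3: —
4: —
5: —
6: —
7: 975
8: —
9: —

4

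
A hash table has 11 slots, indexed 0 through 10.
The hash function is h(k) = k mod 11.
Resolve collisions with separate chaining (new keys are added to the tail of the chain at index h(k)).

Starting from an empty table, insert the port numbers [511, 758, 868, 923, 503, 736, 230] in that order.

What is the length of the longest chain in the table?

5

Insert 511: h=5, bucket 5 empty → new chain.
Insert 758: h=10, bucket 10 empty → new chain.
Insert 868: h=10, bucket 10 nonempty → append to chain.
Insert 923: h=10, bucket 10 nonempty → append to chain.
Insert 503: h=8, bucket 8 empty → new chain.
Insert 736: h=10, bucket 10 nonempty → append to chain.
Insert 230: h=10, bucket 10 nonempty → append to chain.
Final buckets:
0: _
1: _
2: _
3: _
4: _
5: 511
6: _
7: _
8: 503
9: _
10: 758 -> 868 -> 923 -> 736 -> 230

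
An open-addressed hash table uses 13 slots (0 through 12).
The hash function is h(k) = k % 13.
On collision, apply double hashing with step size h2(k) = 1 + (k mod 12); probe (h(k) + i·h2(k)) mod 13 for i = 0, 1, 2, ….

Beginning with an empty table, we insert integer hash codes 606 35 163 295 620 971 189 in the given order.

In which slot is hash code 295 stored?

606: h=8 → slot 8
35: h=9 → slot 9
163: h=7 → slot 7
295: h=9, h2=8, probe 9,4 → slot 4
620: h=9, h2=9, probe 9,5 → slot 5
971: h=9, h2=12, probe 9,8,7,6 → slot 6
189: h=7, h2=10, probe 7,4,1 → slot 1
Table: [., 189, ., ., 295, 620, 971, 163, 606, 35, ., ., .]

4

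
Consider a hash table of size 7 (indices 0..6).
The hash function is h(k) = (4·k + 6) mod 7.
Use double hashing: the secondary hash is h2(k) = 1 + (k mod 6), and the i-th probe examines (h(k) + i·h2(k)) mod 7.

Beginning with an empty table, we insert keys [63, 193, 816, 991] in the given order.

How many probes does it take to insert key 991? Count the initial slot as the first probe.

2

63 hashes to 6; slot 6 is free => place at 6.
193 hashes to 1; slot 1 is free => place at 1.
816 hashes to 1, h2=1; 1 taken => place at 2.
991 hashes to 1, h2=2; 1 taken => place at 3.
Table: [_, 193, 816, 991, _, _, 63]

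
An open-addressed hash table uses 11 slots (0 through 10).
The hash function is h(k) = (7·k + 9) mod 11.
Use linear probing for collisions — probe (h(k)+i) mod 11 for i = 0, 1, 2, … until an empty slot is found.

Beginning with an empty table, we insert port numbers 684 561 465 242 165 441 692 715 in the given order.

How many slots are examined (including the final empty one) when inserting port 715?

684 hashes to 1; slot 1 is free => place at 1.
561 hashes to 9; slot 9 is free => place at 9.
465 hashes to 8; slot 8 is free => place at 8.
242 hashes to 9; 9 taken => place at 10.
165 hashes to 9; 9,10 taken => place at 0.
441 hashes to 5; slot 5 is free => place at 5.
692 hashes to 2; slot 2 is free => place at 2.
715 hashes to 9; 9,10,0,1,2 taken => place at 3.
Table: [165, 684, 692, 715, ∅, 441, ∅, ∅, 465, 561, 242]

6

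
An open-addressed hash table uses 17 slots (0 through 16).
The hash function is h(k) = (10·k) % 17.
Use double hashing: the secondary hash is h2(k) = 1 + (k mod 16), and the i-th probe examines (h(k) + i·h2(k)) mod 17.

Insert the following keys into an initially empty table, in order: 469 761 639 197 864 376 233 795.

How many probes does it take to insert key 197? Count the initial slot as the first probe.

Insert 469: h=15, slot 15 empty → index 15.
Insert 761: h=11, slot 11 empty → index 11.
Insert 639: h=15, h2=16, slot 15 occupied → index 14.
Insert 197: h=15, h2=6, slot 15 occupied → index 4.
Insert 864: h=4, h2=1, slot 4 occupied → index 5.
Insert 376: h=3, slot 3 empty → index 3.
Insert 233: h=1, slot 1 empty → index 1.
Insert 795: h=11, h2=12, slot 11 occupied → index 6.
Table: [_, 233, _, 376, 197, 864, 795, _, _, _, _, 761, _, _, 639, 469, _]

2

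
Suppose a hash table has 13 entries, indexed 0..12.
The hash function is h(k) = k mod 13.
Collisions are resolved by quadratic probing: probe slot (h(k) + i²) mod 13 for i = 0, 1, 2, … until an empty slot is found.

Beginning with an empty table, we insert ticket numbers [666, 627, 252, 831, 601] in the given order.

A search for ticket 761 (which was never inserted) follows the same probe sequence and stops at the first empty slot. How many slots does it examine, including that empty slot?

2

666: h=3 => slot 3
627: h=3, probe 3,4 => slot 4
252: h=5 => slot 5
831: h=12 => slot 12
601: h=3, probe 3,4,7 => slot 7
Table: [_, _, _, 666, 627, 252, _, 601, _, _, _, _, 831]
Lookup 761: h=7, probe 7,8 → slot 8 empty, not found.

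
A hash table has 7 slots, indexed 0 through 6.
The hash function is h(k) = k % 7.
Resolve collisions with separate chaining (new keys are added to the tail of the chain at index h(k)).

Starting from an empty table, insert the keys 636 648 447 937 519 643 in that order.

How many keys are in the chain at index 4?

1

Insert 636: h=6, bucket 6 empty -> new chain.
Insert 648: h=4, bucket 4 empty -> new chain.
Insert 447: h=6, bucket 6 nonempty -> append to chain.
Insert 937: h=6, bucket 6 nonempty -> append to chain.
Insert 519: h=1, bucket 1 empty -> new chain.
Insert 643: h=6, bucket 6 nonempty -> append to chain.
Final buckets:
0: —
1: 519
2: —
3: —
4: 648
5: —
6: 636 -> 447 -> 937 -> 643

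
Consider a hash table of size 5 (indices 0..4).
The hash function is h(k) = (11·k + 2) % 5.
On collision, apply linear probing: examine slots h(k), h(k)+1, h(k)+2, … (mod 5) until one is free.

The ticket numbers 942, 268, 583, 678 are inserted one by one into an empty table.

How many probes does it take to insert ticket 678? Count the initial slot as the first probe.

3

942 hashes to 4; slot 4 is free -> place at 4.
268 hashes to 0; slot 0 is free -> place at 0.
583 hashes to 0; 0 taken -> place at 1.
678 hashes to 0; 0,1 taken -> place at 2.
Table: [268, 583, 678, -, 942]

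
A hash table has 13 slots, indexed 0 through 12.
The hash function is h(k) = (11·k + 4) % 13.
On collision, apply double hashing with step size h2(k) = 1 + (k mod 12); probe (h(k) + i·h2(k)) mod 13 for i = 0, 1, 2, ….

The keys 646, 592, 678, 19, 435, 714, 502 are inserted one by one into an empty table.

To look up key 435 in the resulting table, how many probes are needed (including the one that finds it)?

646: h=12 → slot 12
592: h=3 → slot 3
678: h=0 → slot 0
19: h=5 → slot 5
435: h=5, h2=4, probe 5,9 → slot 9
714: h=6 → slot 6
502: h=1 → slot 1
Table: [678, 502, _, 592, _, 19, 714, _, _, 435, _, _, 646]
Lookup 435: h=5, h2=4, probe 5,9 → found at 9.

2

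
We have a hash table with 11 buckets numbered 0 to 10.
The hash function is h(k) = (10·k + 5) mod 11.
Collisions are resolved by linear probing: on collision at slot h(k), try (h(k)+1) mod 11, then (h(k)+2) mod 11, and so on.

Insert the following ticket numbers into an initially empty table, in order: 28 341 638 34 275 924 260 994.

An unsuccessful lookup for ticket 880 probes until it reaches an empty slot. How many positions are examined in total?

28: h=10 => slot 10
341: h=5 => slot 5
638: h=5, probe 5,6 => slot 6
34: h=4 => slot 4
275: h=5, probe 5,6,7 => slot 7
924: h=5, probe 5,6,7,8 => slot 8
260: h=9 => slot 9
994: h=1 => slot 1
Table: [—, 994, —, —, 34, 341, 638, 275, 924, 260, 28]
Lookup 880: h=5, probe 5,6,7,8,9,10,0 → slot 0 empty, not found.

7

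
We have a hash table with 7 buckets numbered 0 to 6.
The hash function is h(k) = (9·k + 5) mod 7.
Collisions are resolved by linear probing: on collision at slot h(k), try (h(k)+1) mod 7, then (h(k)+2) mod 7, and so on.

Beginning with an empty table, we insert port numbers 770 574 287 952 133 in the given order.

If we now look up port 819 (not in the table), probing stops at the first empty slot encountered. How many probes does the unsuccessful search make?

6

770 hashes to 5; slot 5 is free → place at 5.
574 hashes to 5; 5 taken → place at 6.
287 hashes to 5; 5,6 taken → place at 0.
952 hashes to 5; 5,6,0 taken → place at 1.
133 hashes to 5; 5,6,0,1 taken → place at 2.
Table: [287, 952, 133, -, -, 770, 574]
Lookup 819: h=5, probe 5,6,0,1,2,3 → slot 3 empty, not found.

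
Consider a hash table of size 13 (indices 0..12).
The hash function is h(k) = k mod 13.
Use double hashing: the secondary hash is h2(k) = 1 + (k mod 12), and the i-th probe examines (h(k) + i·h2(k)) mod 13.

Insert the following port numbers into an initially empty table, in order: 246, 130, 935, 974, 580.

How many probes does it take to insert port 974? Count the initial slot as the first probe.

2

246 hashes to 12; slot 12 is free -> place at 12.
130 hashes to 0; slot 0 is free -> place at 0.
935 hashes to 12, h2=12; 12 taken -> place at 11.
974 hashes to 12, h2=3; 12 taken -> place at 2.
580 hashes to 8; slot 8 is free -> place at 8.
Table: [130, _, 974, _, _, _, _, _, 580, _, _, 935, 246]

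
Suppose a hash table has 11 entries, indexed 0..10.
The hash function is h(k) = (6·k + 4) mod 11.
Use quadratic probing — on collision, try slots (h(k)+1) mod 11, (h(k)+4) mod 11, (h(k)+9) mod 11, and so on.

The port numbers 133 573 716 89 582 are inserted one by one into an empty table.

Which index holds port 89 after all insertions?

8

133: h=10 -> slot 10
573: h=10, probe 10,0 -> slot 0
716: h=10, probe 10,0,3 -> slot 3
89: h=10, probe 10,0,3,8 -> slot 8
582: h=9 -> slot 9
Table: [573, -, -, 716, -, -, -, -, 89, 582, 133]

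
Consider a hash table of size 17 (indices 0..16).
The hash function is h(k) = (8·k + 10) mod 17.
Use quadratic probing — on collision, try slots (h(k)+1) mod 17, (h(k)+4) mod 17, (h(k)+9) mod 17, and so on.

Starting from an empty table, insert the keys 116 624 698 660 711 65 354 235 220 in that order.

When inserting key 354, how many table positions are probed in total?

6

116 hashes to 3; slot 3 is free → place at 3.
624 hashes to 4; slot 4 is free → place at 4.
698 hashes to 1; slot 1 is free → place at 1.
660 hashes to 3; 3,4 taken → place at 7.
711 hashes to 3; 3,4,7 taken → place at 12.
65 hashes to 3; 3,4,7,12 taken → place at 2.
354 hashes to 3; 3,4,7,12,2 taken → place at 11.
235 hashes to 3; 3,4,7,12,2,11 taken → place at 5.
220 hashes to 2; 2,3 taken → place at 6.
Table: [—, 698, 65, 116, 624, 235, 220, 660, —, —, —, 354, 711, —, —, —, —]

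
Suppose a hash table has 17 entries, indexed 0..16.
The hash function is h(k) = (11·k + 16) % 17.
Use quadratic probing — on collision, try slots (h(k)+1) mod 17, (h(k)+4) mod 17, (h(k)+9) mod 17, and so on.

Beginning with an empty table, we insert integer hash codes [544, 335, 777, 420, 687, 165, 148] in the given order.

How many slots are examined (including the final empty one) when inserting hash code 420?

4

544 hashes to 16; slot 16 is free => place at 16.
335 hashes to 12; slot 12 is free => place at 12.
777 hashes to 12; 12 taken => place at 13.
420 hashes to 12; 12,13,16 taken => place at 4.
687 hashes to 8; slot 8 is free => place at 8.
165 hashes to 12; 12,13,16,4 taken => place at 11.
148 hashes to 12; 12,13,16,4,11 taken => place at 3.
Table: [—, —, —, 148, 420, —, —, —, 687, —, —, 165, 335, 777, —, —, 544]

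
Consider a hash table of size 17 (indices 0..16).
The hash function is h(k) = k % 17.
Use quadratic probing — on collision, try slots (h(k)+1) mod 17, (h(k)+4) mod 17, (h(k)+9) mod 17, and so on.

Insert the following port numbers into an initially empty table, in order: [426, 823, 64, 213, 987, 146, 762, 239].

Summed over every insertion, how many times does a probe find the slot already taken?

3

Insert 426: h=1, slot 1 empty → index 1.
Insert 823: h=7, slot 7 empty → index 7.
Insert 64: h=13, slot 13 empty → index 13.
Insert 213: h=9, slot 9 empty → index 9.
Insert 987: h=1, slot 1 occupied → index 2.
Insert 146: h=10, slot 10 empty → index 10.
Insert 762: h=14, slot 14 empty → index 14.
Insert 239: h=1, slots 1,2 occupied → index 5.
Table: [., 426, 987, ., ., 239, ., 823, ., 213, 146, ., ., 64, 762, ., .]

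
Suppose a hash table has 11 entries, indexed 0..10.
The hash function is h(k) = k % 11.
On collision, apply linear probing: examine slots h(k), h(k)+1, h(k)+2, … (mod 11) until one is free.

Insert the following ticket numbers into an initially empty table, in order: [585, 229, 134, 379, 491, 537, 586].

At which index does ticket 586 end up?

585: h=2 => slot 2
229: h=9 => slot 9
134: h=2, probe 2,3 => slot 3
379: h=5 => slot 5
491: h=7 => slot 7
537: h=9, probe 9,10 => slot 10
586: h=3, probe 3,4 => slot 4
Table: [_, _, 585, 134, 586, 379, _, 491, _, 229, 537]

4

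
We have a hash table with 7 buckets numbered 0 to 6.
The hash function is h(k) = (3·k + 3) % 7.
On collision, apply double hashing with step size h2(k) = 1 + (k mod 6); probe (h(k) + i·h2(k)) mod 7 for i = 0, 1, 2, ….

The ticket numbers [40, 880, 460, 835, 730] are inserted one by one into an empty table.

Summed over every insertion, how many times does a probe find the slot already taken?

40: h=4 -> slot 4
880: h=4, h2=5, probe 4,2 -> slot 2
460: h=4, h2=5, probe 4,2,0 -> slot 0
835: h=2, h2=2, probe 2,4,6 -> slot 6
730: h=2, h2=5, probe 2,0,5 -> slot 5
Table: [460, ∅, 880, ∅, 40, 730, 835]

7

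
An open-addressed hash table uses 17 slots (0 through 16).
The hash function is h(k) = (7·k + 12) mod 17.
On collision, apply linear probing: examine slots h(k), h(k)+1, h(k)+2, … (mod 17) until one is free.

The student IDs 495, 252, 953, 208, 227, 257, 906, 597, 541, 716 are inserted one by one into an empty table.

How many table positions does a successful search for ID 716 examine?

6

495: h=9 → slot 9
252: h=8 → slot 8
953: h=2 → slot 2
208: h=6 → slot 6
227: h=3 → slot 3
257: h=9, probe 9,10 → slot 10
906: h=13 → slot 13
597: h=9, probe 9,10,11 → slot 11
541: h=8, probe 8,9,10,11,12 → slot 12
716: h=9, probe 9,10,11,12,13,14 → slot 14
Table: [., ., 953, 227, ., ., 208, ., 252, 495, 257, 597, 541, 906, 716, ., .]
Lookup 716: h=9, probe 9,10,11,12,13,14 → found at 14.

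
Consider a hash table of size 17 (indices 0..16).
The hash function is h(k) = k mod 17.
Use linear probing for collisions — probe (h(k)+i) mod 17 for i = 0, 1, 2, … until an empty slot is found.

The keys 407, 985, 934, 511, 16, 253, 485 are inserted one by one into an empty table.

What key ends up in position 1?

407: h=16 -> slot 16
985: h=16, probe 16,0 -> slot 0
934: h=16, probe 16,0,1 -> slot 1
511: h=1, probe 1,2 -> slot 2
16: h=16, probe 16,0,1,2,3 -> slot 3
253: h=15 -> slot 15
485: h=9 -> slot 9
Table: [985, 934, 511, 16, ., ., ., ., ., 485, ., ., ., ., ., 253, 407]

934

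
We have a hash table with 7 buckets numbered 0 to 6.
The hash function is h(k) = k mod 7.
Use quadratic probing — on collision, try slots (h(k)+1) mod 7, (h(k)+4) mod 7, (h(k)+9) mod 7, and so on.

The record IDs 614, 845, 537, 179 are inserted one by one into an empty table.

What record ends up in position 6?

Insert 614: h=5, slot 5 empty => index 5.
Insert 845: h=5, slot 5 occupied => index 6.
Insert 537: h=5, slots 5,6 occupied => index 2.
Insert 179: h=4, slot 4 empty => index 4.
Table: [∅, ∅, 537, ∅, 179, 614, 845]

845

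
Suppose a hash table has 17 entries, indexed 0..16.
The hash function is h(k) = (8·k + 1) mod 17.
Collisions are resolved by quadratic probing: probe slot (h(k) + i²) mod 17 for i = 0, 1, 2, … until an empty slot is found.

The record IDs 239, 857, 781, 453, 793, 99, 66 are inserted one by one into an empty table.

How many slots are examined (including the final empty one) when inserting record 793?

2

239: h=9 -> slot 9
857: h=6 -> slot 6
781: h=10 -> slot 10
453: h=4 -> slot 4
793: h=4, probe 4,5 -> slot 5
99: h=11 -> slot 11
66: h=2 -> slot 2
Table: [., ., 66, ., 453, 793, 857, ., ., 239, 781, 99, ., ., ., ., .]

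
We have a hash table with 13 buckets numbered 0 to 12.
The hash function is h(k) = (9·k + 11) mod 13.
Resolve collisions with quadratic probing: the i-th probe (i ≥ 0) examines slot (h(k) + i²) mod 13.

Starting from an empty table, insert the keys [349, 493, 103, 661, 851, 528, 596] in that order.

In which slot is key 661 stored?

7

349: h=6 → slot 6
493: h=2 → slot 2
103: h=2, probe 2,3 → slot 3
661: h=6, probe 6,7 → slot 7
851: h=0 → slot 0
528: h=5 → slot 5
596: h=6, probe 6,7,10 → slot 10
Table: [851, —, 493, 103, —, 528, 349, 661, —, —, 596, —, —]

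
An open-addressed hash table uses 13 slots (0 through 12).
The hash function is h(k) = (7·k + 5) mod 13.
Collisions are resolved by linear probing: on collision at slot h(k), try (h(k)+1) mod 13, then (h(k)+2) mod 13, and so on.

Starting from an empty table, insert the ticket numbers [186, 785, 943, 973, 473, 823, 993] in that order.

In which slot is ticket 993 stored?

5

186 hashes to 7; slot 7 is free => place at 7.
785 hashes to 1; slot 1 is free => place at 1.
943 hashes to 2; slot 2 is free => place at 2.
973 hashes to 4; slot 4 is free => place at 4.
473 hashes to 1; 1,2 taken => place at 3.
823 hashes to 7; 7 taken => place at 8.
993 hashes to 1; 1,2,3,4 taken => place at 5.
Table: [—, 785, 943, 473, 973, 993, —, 186, 823, —, —, —, —]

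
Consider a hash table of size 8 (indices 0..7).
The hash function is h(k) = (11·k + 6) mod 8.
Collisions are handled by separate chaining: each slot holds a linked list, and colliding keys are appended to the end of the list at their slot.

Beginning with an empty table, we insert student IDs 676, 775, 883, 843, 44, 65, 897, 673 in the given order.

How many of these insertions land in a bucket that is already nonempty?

676 -> bucket 2
775 -> bucket 3
883 -> bucket 7
843 -> bucket 7 (collision)
44 -> bucket 2 (collision)
65 -> bucket 1
897 -> bucket 1 (collision)
673 -> bucket 1 (collision)
Final buckets:
0: -
1: 65 -> 897 -> 673
2: 676 -> 44
3: 775
4: -
5: -
6: -
7: 883 -> 843

4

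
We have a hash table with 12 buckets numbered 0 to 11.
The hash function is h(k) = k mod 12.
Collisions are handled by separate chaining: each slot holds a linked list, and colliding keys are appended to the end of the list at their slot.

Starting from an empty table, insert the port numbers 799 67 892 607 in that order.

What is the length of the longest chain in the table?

799 -> bucket 7
67 -> bucket 7 (collision)
892 -> bucket 4
607 -> bucket 7 (collision)
Final buckets:
0: _
1: _
2: _
3: _
4: 892
5: _
6: _
7: 799 -> 67 -> 607
8: _
9: _
10: _
11: _

3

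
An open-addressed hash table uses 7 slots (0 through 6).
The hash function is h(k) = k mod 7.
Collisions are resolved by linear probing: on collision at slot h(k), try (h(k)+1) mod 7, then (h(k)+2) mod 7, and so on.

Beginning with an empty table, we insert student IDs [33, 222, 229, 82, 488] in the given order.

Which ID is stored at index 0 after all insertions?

229

33: h=5 → slot 5
222: h=5, probe 5,6 → slot 6
229: h=5, probe 5,6,0 → slot 0
82: h=5, probe 5,6,0,1 → slot 1
488: h=5, probe 5,6,0,1,2 → slot 2
Table: [229, 82, 488, -, -, 33, 222]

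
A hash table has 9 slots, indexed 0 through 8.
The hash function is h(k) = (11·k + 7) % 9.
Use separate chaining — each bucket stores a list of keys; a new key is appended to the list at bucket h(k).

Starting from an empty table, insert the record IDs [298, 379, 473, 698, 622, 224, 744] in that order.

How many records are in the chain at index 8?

Insert 298: h=0, bucket 0 empty → new chain.
Insert 379: h=0, bucket 0 nonempty → append to chain.
Insert 473: h=8, bucket 8 empty → new chain.
Insert 698: h=8, bucket 8 nonempty → append to chain.
Insert 622: h=0, bucket 0 nonempty → append to chain.
Insert 224: h=5, bucket 5 empty → new chain.
Insert 744: h=1, bucket 1 empty → new chain.
Final buckets:
0: 298 -> 379 -> 622
1: 744
2: .
3: .
4: .
5: 224
6: .
7: .
8: 473 -> 698

2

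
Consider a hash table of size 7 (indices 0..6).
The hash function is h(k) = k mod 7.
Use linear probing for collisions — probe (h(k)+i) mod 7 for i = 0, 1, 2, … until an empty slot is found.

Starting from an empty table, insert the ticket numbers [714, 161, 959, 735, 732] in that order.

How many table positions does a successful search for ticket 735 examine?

4

Insert 714: h=0, slot 0 empty -> index 0.
Insert 161: h=0, slot 0 occupied -> index 1.
Insert 959: h=0, slots 0,1 occupied -> index 2.
Insert 735: h=0, slots 0,1,2 occupied -> index 3.
Insert 732: h=4, slot 4 empty -> index 4.
Table: [714, 161, 959, 735, 732, —, —]
Lookup 735: h=0, probe 0,1,2,3 → found at 3.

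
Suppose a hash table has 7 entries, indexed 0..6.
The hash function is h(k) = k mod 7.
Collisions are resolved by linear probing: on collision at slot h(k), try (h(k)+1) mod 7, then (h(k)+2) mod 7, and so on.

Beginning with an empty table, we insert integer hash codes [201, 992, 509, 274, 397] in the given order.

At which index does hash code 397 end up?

2

201 hashes to 5; slot 5 is free => place at 5.
992 hashes to 5; 5 taken => place at 6.
509 hashes to 5; 5,6 taken => place at 0.
274 hashes to 1; slot 1 is free => place at 1.
397 hashes to 5; 5,6,0,1 taken => place at 2.
Table: [509, 274, 397, ∅, ∅, 201, 992]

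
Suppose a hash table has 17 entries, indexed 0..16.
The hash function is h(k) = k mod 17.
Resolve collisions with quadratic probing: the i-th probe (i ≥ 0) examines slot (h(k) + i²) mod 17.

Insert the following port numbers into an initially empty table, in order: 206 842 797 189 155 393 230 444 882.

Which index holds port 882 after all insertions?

16

Insert 206: h=2, slot 2 empty -> index 2.
Insert 842: h=9, slot 9 empty -> index 9.
Insert 797: h=15, slot 15 empty -> index 15.
Insert 189: h=2, slot 2 occupied -> index 3.
Insert 155: h=2, slots 2,3 occupied -> index 6.
Insert 393: h=2, slots 2,3,6 occupied -> index 11.
Insert 230: h=9, slot 9 occupied -> index 10.
Insert 444: h=2, slots 2,3,6,11 occupied -> index 1.
Insert 882: h=15, slot 15 occupied -> index 16.
Table: [-, 444, 206, 189, -, -, 155, -, -, 842, 230, 393, -, -, -, 797, 882]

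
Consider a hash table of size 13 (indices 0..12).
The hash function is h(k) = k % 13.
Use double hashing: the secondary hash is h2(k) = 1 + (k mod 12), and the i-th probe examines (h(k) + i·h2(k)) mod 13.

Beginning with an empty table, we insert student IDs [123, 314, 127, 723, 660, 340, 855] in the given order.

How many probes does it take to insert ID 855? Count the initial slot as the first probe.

2

123: h=6 → slot 6
314: h=2 → slot 2
127: h=10 → slot 10
723: h=8 → slot 8
660: h=10, h2=1, probe 10,11 → slot 11
340: h=2, h2=5, probe 2,7 → slot 7
855: h=10, h2=4, probe 10,1 → slot 1
Table: [., 855, 314, ., ., ., 123, 340, 723, ., 127, 660, .]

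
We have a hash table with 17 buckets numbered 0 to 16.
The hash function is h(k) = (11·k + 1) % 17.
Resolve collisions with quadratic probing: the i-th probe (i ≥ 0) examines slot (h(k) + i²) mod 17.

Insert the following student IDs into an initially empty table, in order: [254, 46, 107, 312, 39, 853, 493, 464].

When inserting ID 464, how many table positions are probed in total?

3

Insert 254: h=7, slot 7 empty => index 7.
Insert 46: h=14, slot 14 empty => index 14.
Insert 107: h=5, slot 5 empty => index 5.
Insert 312: h=16, slot 16 empty => index 16.
Insert 39: h=5, slot 5 occupied => index 6.
Insert 853: h=0, slot 0 empty => index 0.
Insert 493: h=1, slot 1 empty => index 1.
Insert 464: h=5, slots 5,6 occupied => index 9.
Table: [853, 493, —, —, —, 107, 39, 254, —, 464, —, —, —, —, 46, —, 312]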